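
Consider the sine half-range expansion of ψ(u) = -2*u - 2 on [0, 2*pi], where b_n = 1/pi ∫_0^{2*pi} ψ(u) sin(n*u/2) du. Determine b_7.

b_7 = 1/pi ∫_0^{2*pi} (-2*u - 2) sin(7*u/2) du.
Integrating by parts (boundary term plus one more integral), an antiderivative of (-2*u - 2) sin(7*u/2) is 4*u*cos(7*u/2)/7 - 8*sin(7*u/2)/49 + 4*cos(7*u/2)/7; evaluating from 0 to 2*pi: ∫_{0}^{2*pi} (-2*u - 2) sin(7*u/2) du = (-8*pi/7 - 4/7) - (4/7) = -8*pi/7 - 8/7.
Hence b_7 = (1/pi)·(-8*pi/7 - 8/7) = 8*(-pi - 1)/(7*pi).

8*(-pi - 1)/(7*pi)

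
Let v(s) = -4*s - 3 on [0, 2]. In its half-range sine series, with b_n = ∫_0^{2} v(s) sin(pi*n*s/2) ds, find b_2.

8/pi

b_2 = ∫_0^{2} (-4*s - 3) sin(pi*s) ds.
Integrating by parts (boundary term plus one more integral), an antiderivative of (-4*s - 3) sin(pi*s) is 4*s*cos(pi*s)/pi - 4*sin(pi*s)/pi**2 + 3*cos(pi*s)/pi; evaluating from 0 to 2: ∫_{0}^{2} (-4*s - 3) sin(pi*s) ds = (11/pi) - (3/pi) = 8/pi.
Hence b_2 = 8/pi.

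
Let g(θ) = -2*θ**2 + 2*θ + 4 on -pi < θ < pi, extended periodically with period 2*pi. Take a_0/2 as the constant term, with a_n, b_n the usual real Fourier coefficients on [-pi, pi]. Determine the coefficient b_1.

b_1 = 1/pi ∫_{-pi}^{pi} g(θ) sin(θ) dθ.
Integrating by parts twice (tabular method), an antiderivative of (-2*θ**2 + 2*θ + 4) sin(θ) is 2*θ**2*cos(θ) - 4*θ*sin(θ) - 2*θ*cos(θ) + 2*sin(θ) - 8*cos(θ); evaluating from -pi to pi: ∫_{-pi}^{pi} (-2*θ**2 + 2*θ + 4) sin(θ) dθ = (-2*pi**2 + 2*pi + 8) - (-2*pi**2 - 2*pi + 8) = 4*pi.
Hence b_1 = (1/pi)·(4*pi) = 4.

4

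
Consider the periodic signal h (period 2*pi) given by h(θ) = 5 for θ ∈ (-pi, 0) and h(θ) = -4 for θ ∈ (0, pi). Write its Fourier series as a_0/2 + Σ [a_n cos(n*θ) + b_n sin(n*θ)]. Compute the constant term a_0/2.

1/2

a_0 = 1/pi ∫_{-pi}^{pi} h(θ) dθ = 1/pi · (pi) = 1.
So the constant term a_0/2 = 1/2.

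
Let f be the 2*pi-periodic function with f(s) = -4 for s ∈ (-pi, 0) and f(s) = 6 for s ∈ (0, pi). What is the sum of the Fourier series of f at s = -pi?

1

At s = -pi the one-sided limits are f(-pi^-) = 6 and f(-pi^+) = -4.
By Dirichlet's theorem the series converges to their average, [(6) + (-4)]/2 = 1.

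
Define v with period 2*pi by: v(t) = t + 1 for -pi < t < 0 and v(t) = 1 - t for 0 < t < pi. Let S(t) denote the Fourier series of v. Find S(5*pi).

t = 5*pi differs from t = pi by 2 full period(s), and the series is 2*pi-periodic.
v is continuous at t = pi with value 1 - pi, so the series converges to 1 - pi there.

1 - pi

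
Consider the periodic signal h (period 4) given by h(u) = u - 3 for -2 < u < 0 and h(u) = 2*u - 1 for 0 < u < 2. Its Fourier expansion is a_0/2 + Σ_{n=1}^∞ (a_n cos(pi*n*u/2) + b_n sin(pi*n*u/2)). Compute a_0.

a_0 = 1/2 ∫_{-2}^{2} h(u) du = 1/2 · (-6) = -3.

-3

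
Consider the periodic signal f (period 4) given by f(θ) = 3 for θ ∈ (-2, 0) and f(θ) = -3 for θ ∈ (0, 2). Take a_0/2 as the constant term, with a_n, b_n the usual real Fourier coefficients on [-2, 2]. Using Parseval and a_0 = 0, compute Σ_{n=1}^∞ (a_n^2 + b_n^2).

Parseval: a_0^2/2 + Σ_{n≥1} (a_n^2+b_n^2) = 1/2 ∫_{-2}^{2} f(θ)^2 dθ = 18.
Subtract a_0^2/2 = 0: Σ (a_n^2+b_n^2) = 18.

18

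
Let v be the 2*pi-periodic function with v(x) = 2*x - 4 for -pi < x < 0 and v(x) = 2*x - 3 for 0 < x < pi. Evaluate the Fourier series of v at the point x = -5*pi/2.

x = -5*pi/2 differs from x = -pi/2 by -1 full period(s), and the series is 2*pi-periodic.
v is continuous at x = -pi/2 with value -4 - pi, so the series converges to -4 - pi there.

-4 - pi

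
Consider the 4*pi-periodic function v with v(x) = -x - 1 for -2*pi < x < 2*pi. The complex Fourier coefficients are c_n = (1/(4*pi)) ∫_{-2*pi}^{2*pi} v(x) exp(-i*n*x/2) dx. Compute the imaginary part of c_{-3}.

Since v is real-valued, Im(c_{-3}) = -(1/(4*pi)) ∫_{-2*pi}^{2*pi} v(x) sin(-3*x/2) dx = b_{3}/2.
Integrating by parts (boundary term plus one more integral), an antiderivative of (-x - 1) sin(-3*x/2) is -2*x*cos(3*x/2)/3 + 4*sin(3*x/2)/9 - 2*cos(3*x/2)/3; evaluating from -2*pi to 2*pi: ∫_{-2*pi}^{2*pi} (-x - 1) sin(-3*x/2) dx = (2/3 + 4*pi/3) - (2/3 - 4*pi/3) = 8*pi/3.
Hence Im(c_{-3}) = (-1/(4*pi))·(8*pi/3) = -2/3.

-2/3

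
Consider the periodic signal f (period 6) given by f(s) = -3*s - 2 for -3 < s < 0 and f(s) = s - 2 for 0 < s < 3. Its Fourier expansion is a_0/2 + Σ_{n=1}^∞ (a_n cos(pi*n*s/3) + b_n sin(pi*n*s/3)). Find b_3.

-2/pi

b_3 = 1/3 ∫_{-3}^{3} f(s) sin(pi*s) ds.
Split the integral at the breakpoints.
Integrating by parts (boundary term plus one more integral), an antiderivative of (-3*s - 2) sin(pi*s) is 3*s*cos(pi*s)/pi - 3*sin(pi*s)/pi**2 + 2*cos(pi*s)/pi; evaluating from -3 to 0: ∫_{-3}^{0} (-3*s - 2) sin(pi*s) ds = (2/pi) - (7/pi) = -5/pi.
Integrating by parts (boundary term plus one more integral), an antiderivative of (s - 2) sin(pi*s) is -s*cos(pi*s)/pi + sin(pi*s)/pi**2 + 2*cos(pi*s)/pi; evaluating from 0 to 3: ∫_{0}^{3} (s - 2) sin(pi*s) ds = (1/pi) - (2/pi) = -1/pi.
Summing the pieces and multiplying by (1/3) gives b_3 = -2/pi.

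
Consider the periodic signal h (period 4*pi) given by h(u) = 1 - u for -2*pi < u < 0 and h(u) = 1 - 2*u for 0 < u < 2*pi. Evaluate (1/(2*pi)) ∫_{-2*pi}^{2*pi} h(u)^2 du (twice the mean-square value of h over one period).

(1/(2*pi)) ∫_{-2*pi}^{2*pi} h(u)^2 du = (1/(2*pi)) · (4*pi*(-3*pi + 3 + 10*pi**2)/3) = -2*pi + 2 + 20*pi**2/3.

-2*pi + 2 + 20*pi**2/3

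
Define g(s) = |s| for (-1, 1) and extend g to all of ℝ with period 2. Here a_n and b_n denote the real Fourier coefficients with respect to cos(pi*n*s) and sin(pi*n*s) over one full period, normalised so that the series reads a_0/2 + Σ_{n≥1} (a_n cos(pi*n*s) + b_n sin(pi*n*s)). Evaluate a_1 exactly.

a_1 = ∫_{-1}^{1} g(s) cos(pi*s) ds.
g is even and cos(pi*s) is even, so the integrand is even and a_1 = 2 ∫_0^{1} g(s) cos(pi*s) ds.
Integrating by parts (boundary term plus one more integral), an antiderivative of (s) cos(pi*s) is s*sin(pi*s)/pi + cos(pi*s)/pi**2; evaluating from 0 to 1: ∫_{0}^{1} (s) cos(pi*s) ds = (-1/pi**2) - (pi**(-2)) = -2/pi**2.
Hence a_1 = 2·(-2/pi**2) = -4/pi**2.

-4/pi**2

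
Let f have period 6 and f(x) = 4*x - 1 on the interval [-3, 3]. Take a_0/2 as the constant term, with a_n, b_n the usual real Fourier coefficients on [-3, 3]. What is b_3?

8/pi

b_3 = 1/3 ∫_{-3}^{3} f(x) sin(pi*x) dx.
Integrating by parts (boundary term plus one more integral), an antiderivative of (4*x - 1) sin(pi*x) is -4*x*cos(pi*x)/pi + 4*sin(pi*x)/pi**2 + cos(pi*x)/pi; evaluating from -3 to 3: ∫_{-3}^{3} (4*x - 1) sin(pi*x) dx = (11/pi) - (-13/pi) = 24/pi.
Hence b_3 = (1/3)·(24/pi) = 8/pi.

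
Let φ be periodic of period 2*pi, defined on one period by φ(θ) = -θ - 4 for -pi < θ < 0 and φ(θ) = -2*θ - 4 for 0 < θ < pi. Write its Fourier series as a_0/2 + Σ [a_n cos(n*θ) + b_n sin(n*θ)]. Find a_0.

-8 - pi/2

a_0 = 1/pi ∫_{-pi}^{pi} φ(θ) dθ = 1/pi · (-pi*(pi + 16)/2) = -8 - pi/2.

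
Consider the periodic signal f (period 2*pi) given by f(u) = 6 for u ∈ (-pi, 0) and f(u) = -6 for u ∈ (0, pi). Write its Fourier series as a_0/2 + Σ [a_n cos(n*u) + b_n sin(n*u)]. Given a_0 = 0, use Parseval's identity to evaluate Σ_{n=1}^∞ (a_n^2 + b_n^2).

72

Parseval: a_0^2/2 + Σ_{n≥1} (a_n^2+b_n^2) = 1/pi ∫_{-pi}^{pi} f(u)^2 du = 72.
Subtract a_0^2/2 = 0: Σ (a_n^2+b_n^2) = 72.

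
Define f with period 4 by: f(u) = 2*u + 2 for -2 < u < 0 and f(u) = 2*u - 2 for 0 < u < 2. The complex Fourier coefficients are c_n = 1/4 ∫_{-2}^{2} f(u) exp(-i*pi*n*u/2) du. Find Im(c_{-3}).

0

Since f is real-valued, Im(c_{-3}) = -1/4 ∫_{-2}^{2} f(u) sin(-3*pi*u/2) du = b_{3}/2.
f is odd and sin(-3*pi*u/2) is odd, so the integrand is even: ∫_{-2}^{2} f(u) sin(-3*pi*u/2) du = 2∫_0^{2} f(u) sin(-3*pi*u/2) du.
Integrating by parts (boundary term plus one more integral), an antiderivative of (2*u - 2) sin(-3*pi*u/2) is 4*u*cos(3*pi*u/2)/(3*pi) - 8*sin(3*pi*u/2)/(9*pi**2) - 4*cos(3*pi*u/2)/(3*pi); evaluating from 0 to 2: ∫_{0}^{2} (2*u - 2) sin(-3*pi*u/2) du = (-4/(3*pi)) - (-4/(3*pi)) = 0.
So ∫_{-2}^{2} f(u) sin(-3*pi*u/2) du = 0.
Hence Im(c_{-3}) = (-1/4)·(0) = 0.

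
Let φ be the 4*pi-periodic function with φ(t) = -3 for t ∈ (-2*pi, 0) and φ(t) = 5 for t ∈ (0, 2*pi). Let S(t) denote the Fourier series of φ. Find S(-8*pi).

t = -8*pi differs from t = 0 by -2 full period(s), and the series is 4*pi-periodic.
At t = 0 the one-sided limits are φ(0^-) = -3 and φ(0^+) = 5.
By Dirichlet's theorem the series converges to their average, [(-3) + (5)]/2 = 1.

1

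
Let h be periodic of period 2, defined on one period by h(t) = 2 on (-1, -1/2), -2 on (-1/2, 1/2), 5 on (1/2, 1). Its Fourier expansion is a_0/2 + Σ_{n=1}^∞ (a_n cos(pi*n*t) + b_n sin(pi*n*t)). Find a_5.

a_5 = ∫_{-1}^{1} h(t) cos(5*pi*t) dt.
Split the integral at the breakpoints.
Directly, an antiderivative of (2) cos(5*pi*t) is 2*sin(5*pi*t)/(5*pi); evaluating from -1 to -1/2: ∫_{-1}^{-1/2} (2) cos(5*pi*t) dt = (-2/(5*pi)) - (0) = -2/(5*pi).
Directly, an antiderivative of (-2) cos(5*pi*t) is -2*sin(5*pi*t)/(5*pi); evaluating from -1/2 to 1/2: ∫_{-1/2}^{1/2} (-2) cos(5*pi*t) dt = (-2/(5*pi)) - (2/(5*pi)) = -4/(5*pi).
Directly, an antiderivative of (5) cos(5*pi*t) is sin(5*pi*t)/pi; evaluating from 1/2 to 1: ∫_{1/2}^{1} (5) cos(5*pi*t) dt = (0) - (1/pi) = -1/pi.
Summing the pieces gives a_5 = -11/(5*pi).

-11/(5*pi)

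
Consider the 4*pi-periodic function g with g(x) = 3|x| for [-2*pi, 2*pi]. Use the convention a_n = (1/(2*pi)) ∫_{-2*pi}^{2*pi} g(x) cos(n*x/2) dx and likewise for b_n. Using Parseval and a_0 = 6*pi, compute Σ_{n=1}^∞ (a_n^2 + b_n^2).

Parseval: a_0^2/2 + Σ_{n≥1} (a_n^2+b_n^2) = (1/(2*pi)) ∫_{-2*pi}^{2*pi} g(x)^2 dx = 24*pi**2.
Subtract a_0^2/2 = 18*pi**2: Σ (a_n^2+b_n^2) = 6*pi**2.

6*pi**2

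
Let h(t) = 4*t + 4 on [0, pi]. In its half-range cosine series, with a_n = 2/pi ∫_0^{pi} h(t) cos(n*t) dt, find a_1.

a_1 = 2/pi ∫_0^{pi} (4*t + 4) cos(t) dt.
Integrating by parts (boundary term plus one more integral), an antiderivative of (4*t + 4) cos(t) is 4*t*sin(t) + 4*sin(t) + 4*cos(t); evaluating from 0 to pi: ∫_{0}^{pi} (4*t + 4) cos(t) dt = (-4) - (4) = -8.
Hence a_1 = (2/pi)·(-8) = -16/pi.

-16/pi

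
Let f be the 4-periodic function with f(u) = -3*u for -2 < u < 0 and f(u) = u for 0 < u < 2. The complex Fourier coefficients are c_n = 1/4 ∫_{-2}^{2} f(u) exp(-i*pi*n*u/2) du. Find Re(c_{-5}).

Since f is real-valued, Re(c_{-5}) = 1/4 ∫_{-2}^{2} f(u) cos(-5*pi*u/2) du = a_{5}/2.
Split the integral at the breakpoints.
Integrating by parts (boundary term plus one more integral), an antiderivative of (-3*u) cos(-5*pi*u/2) is -6*u*sin(5*pi*u/2)/(5*pi) - 12*cos(5*pi*u/2)/(25*pi**2); evaluating from -2 to 0: ∫_{-2}^{0} (-3*u) cos(-5*pi*u/2) du = (-12/(25*pi**2)) - (12/(25*pi**2)) = -24/(25*pi**2).
Integrating by parts (boundary term plus one more integral), an antiderivative of (u) cos(-5*pi*u/2) is 2*u*sin(5*pi*u/2)/(5*pi) + 4*cos(5*pi*u/2)/(25*pi**2); evaluating from 0 to 2: ∫_{0}^{2} (u) cos(-5*pi*u/2) du = (-4/(25*pi**2)) - (4/(25*pi**2)) = -8/(25*pi**2).
So ∫_{-2}^{2} f(u) cos(-5*pi*u/2) du = -32/(25*pi**2).
Hence Re(c_{-5}) = (1/4)·(-32/(25*pi**2)) = -8/(25*pi**2).

-8/(25*pi**2)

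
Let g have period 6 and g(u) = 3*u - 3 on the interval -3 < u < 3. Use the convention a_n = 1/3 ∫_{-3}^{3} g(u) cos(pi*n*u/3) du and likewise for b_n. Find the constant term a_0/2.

a_0 = 1/3 ∫_{-3}^{3} g(u) du = 1/3 · (-18) = -6.
So the constant term a_0/2 = -3.

-3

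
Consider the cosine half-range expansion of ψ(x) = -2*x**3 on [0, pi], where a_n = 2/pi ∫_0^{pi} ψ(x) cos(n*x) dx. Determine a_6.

-pi/3

a_6 = 2/pi ∫_0^{pi} (-2*x**3) cos(6*x) dx.
Integrating by parts three times (tabular method), an antiderivative of (-2*x**3) cos(6*x) is -x**3*sin(6*x)/3 - x**2*cos(6*x)/6 + x*sin(6*x)/18 + cos(6*x)/108; evaluating from 0 to pi: ∫_{0}^{pi} (-2*x**3) cos(6*x) dx = (1/108 - pi**2/6) - (1/108) = -pi**2/6.
Hence a_6 = (2/pi)·(-pi**2/6) = -pi/3.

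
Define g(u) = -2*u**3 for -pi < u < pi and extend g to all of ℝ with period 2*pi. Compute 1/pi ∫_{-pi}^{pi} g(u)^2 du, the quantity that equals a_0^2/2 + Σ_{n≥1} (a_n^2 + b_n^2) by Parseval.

8*pi**6/7

1/pi ∫_{-pi}^{pi} g(u)^2 du = 1/pi · (8*pi**7/7) = 8*pi**6/7.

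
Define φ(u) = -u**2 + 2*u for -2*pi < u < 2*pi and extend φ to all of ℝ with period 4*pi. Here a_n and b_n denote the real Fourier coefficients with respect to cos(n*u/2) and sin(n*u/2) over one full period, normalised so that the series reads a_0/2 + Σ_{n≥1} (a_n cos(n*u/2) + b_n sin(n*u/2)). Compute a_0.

-8*pi**2/3

a_0 = (1/(2*pi)) ∫_{-2*pi}^{2*pi} φ(u) du = (1/(2*pi)) · (-16*pi**3/3) = -8*pi**2/3.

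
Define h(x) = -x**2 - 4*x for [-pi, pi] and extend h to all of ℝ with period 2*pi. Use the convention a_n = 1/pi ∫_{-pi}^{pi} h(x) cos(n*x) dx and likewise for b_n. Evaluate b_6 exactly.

4/3

b_6 = 1/pi ∫_{-pi}^{pi} h(x) sin(6*x) dx.
Integrating by parts twice (tabular method), an antiderivative of (-x**2 - 4*x) sin(6*x) is x**2*cos(6*x)/6 - x*sin(6*x)/18 + 2*x*cos(6*x)/3 - sin(6*x)/9 - cos(6*x)/108; evaluating from -pi to pi: ∫_{-pi}^{pi} (-x**2 - 4*x) sin(6*x) dx = (-1/108 + pi**2/6 + 2*pi/3) - (-2*pi/3 - 1/108 + pi**2/6) = 4*pi/3.
Hence b_6 = (1/pi)·(4*pi/3) = 4/3.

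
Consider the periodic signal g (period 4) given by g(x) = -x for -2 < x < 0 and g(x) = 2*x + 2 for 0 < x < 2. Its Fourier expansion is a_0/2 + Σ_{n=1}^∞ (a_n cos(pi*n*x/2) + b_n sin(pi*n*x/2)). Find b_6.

b_6 = 1/2 ∫_{-2}^{2} g(x) sin(3*pi*x) dx.
Split the integral at the breakpoints.
Integrating by parts (boundary term plus one more integral), an antiderivative of (-x) sin(3*pi*x) is x*cos(3*pi*x)/(3*pi) - sin(3*pi*x)/(9*pi**2); evaluating from -2 to 0: ∫_{-2}^{0} (-x) sin(3*pi*x) dx = (0) - (-2/(3*pi)) = 2/(3*pi).
Integrating by parts (boundary term plus one more integral), an antiderivative of (2*x + 2) sin(3*pi*x) is -2*x*cos(3*pi*x)/(3*pi) + 2*sin(3*pi*x)/(9*pi**2) - 2*cos(3*pi*x)/(3*pi); evaluating from 0 to 2: ∫_{0}^{2} (2*x + 2) sin(3*pi*x) dx = (-2/pi) - (-2/(3*pi)) = -4/(3*pi).
Summing the pieces and multiplying by (1/2) gives b_6 = -1/(3*pi).

-1/(3*pi)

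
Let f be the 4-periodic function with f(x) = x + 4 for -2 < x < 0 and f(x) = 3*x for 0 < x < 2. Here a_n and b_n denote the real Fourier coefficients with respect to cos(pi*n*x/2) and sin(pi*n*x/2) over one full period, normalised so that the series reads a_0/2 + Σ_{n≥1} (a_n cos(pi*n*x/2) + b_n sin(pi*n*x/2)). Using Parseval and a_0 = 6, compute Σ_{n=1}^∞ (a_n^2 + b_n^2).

10/3

Parseval: a_0^2/2 + Σ_{n≥1} (a_n^2+b_n^2) = 1/2 ∫_{-2}^{2} f(x)^2 dx = 64/3.
Subtract a_0^2/2 = 18: Σ (a_n^2+b_n^2) = 10/3.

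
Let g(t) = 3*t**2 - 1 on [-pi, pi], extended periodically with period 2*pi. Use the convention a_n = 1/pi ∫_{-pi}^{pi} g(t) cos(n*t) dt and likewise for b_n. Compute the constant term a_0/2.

-1 + pi**2

a_0 = 1/pi ∫_{-pi}^{pi} g(t) dt = 1/pi · (2*pi*(-1 + pi**2)) = -2 + 2*pi**2.
So the constant term a_0/2 = -1 + pi**2.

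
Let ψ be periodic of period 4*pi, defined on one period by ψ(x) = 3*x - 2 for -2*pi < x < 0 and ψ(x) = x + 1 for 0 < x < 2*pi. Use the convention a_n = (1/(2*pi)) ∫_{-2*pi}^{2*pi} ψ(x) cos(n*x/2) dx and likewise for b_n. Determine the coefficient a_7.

a_7 = (1/(2*pi)) ∫_{-2*pi}^{2*pi} ψ(x) cos(7*x/2) dx.
Split the integral at the breakpoints.
Integrating by parts (boundary term plus one more integral), an antiderivative of (3*x - 2) cos(7*x/2) is 6*x*sin(7*x/2)/7 - 4*sin(7*x/2)/7 + 12*cos(7*x/2)/49; evaluating from -2*pi to 0: ∫_{-2*pi}^{0} (3*x - 2) cos(7*x/2) dx = (12/49) - (-12/49) = 24/49.
Integrating by parts (boundary term plus one more integral), an antiderivative of (x + 1) cos(7*x/2) is 2*x*sin(7*x/2)/7 + 2*sin(7*x/2)/7 + 4*cos(7*x/2)/49; evaluating from 0 to 2*pi: ∫_{0}^{2*pi} (x + 1) cos(7*x/2) dx = (-4/49) - (4/49) = -8/49.
Summing the pieces and multiplying by (1/(2*pi)) gives a_7 = 8/(49*pi).

8/(49*pi)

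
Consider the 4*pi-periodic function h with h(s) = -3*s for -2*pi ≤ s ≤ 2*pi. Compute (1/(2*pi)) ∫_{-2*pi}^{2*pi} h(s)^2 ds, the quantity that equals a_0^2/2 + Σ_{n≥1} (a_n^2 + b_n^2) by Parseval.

(1/(2*pi)) ∫_{-2*pi}^{2*pi} h(s)^2 ds = (1/(2*pi)) · (48*pi**3) = 24*pi**2.

24*pi**2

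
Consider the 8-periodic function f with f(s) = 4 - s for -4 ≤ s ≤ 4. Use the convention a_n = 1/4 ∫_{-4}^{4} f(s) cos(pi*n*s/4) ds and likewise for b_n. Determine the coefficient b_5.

b_5 = 1/4 ∫_{-4}^{4} f(s) sin(5*pi*s/4) ds.
Integrating by parts (boundary term plus one more integral), an antiderivative of (4 - s) sin(5*pi*s/4) is 4*s*cos(5*pi*s/4)/(5*pi) - 16*sin(5*pi*s/4)/(25*pi**2) - 16*cos(5*pi*s/4)/(5*pi); evaluating from -4 to 4: ∫_{-4}^{4} (4 - s) sin(5*pi*s/4) ds = (0) - (32/(5*pi)) = -32/(5*pi).
Hence b_5 = (1/4)·(-32/(5*pi)) = -8/(5*pi).

-8/(5*pi)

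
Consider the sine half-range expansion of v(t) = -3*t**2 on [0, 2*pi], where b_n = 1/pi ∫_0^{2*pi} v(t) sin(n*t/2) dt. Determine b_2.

b_2 = 1/pi ∫_0^{2*pi} (-3*t**2) sin(t) dt.
Integrating by parts twice (tabular method), an antiderivative of (-3*t**2) sin(t) is 3*t**2*cos(t) - 6*t*sin(t) - 6*cos(t); evaluating from 0 to 2*pi: ∫_{0}^{2*pi} (-3*t**2) sin(t) dt = (-6 + 12*pi**2) - (-6) = 12*pi**2.
Hence b_2 = (1/pi)·(12*pi**2) = 12*pi.

12*pi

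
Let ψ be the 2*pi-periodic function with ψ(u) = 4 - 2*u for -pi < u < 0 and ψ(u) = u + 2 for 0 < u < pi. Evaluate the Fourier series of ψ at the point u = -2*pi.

u = -2*pi differs from u = 0 by -1 full period(s), and the series is 2*pi-periodic.
At u = 0 the one-sided limits are ψ(0^-) = 4 and ψ(0^+) = 2.
By Dirichlet's theorem the series converges to their average, [(4) + (2)]/2 = 3.

3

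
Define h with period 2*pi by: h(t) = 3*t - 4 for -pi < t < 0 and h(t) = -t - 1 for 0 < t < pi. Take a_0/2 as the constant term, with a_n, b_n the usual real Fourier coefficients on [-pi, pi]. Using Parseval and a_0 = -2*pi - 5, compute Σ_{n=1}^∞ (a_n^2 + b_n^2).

Parseval: a_0^2/2 + Σ_{n≥1} (a_n^2+b_n^2) = 1/pi ∫_{-pi}^{pi} h(t)^2 dt = 17 + 10*pi**2/3 + 13*pi.
Subtract a_0^2/2 = (5 + 2*pi)**2/2: Σ (a_n^2+b_n^2) = 9/2 + 3*pi + 4*pi**2/3.

9/2 + 3*pi + 4*pi**2/3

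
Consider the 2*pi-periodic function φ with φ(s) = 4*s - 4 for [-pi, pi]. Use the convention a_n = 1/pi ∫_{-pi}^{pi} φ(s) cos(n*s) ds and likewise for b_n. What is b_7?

b_7 = 1/pi ∫_{-pi}^{pi} φ(s) sin(7*s) ds.
Integrating by parts (boundary term plus one more integral), an antiderivative of (4*s - 4) sin(7*s) is -4*s*cos(7*s)/7 + 4*sin(7*s)/49 + 4*cos(7*s)/7; evaluating from -pi to pi: ∫_{-pi}^{pi} (4*s - 4) sin(7*s) ds = (-4/7 + 4*pi/7) - (-4*pi/7 - 4/7) = 8*pi/7.
Hence b_7 = (1/pi)·(8*pi/7) = 8/7.

8/7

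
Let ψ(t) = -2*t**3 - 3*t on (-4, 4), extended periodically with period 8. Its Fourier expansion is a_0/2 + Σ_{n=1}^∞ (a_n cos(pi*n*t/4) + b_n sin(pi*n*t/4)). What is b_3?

b_3 = 1/4 ∫_{-4}^{4} ψ(t) sin(3*pi*t/4) dt.
ψ is odd and sin(3*pi*t/4) is odd, so the integrand is even and b_3 = 1/2 ∫_0^{4} ψ(t) sin(3*pi*t/4) dt.
Integrating by parts three times (tabular method), an antiderivative of (-2*t**3 - 3*t) sin(3*pi*t/4) is 8*t**3*cos(3*pi*t/4)/(3*pi) - 32*t**2*sin(3*pi*t/4)/(3*pi**2) - 256*t*cos(3*pi*t/4)/(9*pi**3) + 4*t*cos(3*pi*t/4)/pi - 16*sin(3*pi*t/4)/(3*pi**2) + 1024*sin(3*pi*t/4)/(27*pi**4); evaluating from 0 to 4: ∫_{0}^{4} (-2*t**3 - 3*t) sin(3*pi*t/4) dt = (16*(64 - 105*pi**2)/(9*pi**3)) - (0) = 16*(64 - 105*pi**2)/(9*pi**3).
Hence b_3 = (1/2)·(16*(64 - 105*pi**2)/(9*pi**3)) = 8*(64 - 105*pi**2)/(9*pi**3).

8*(64 - 105*pi**2)/(9*pi**3)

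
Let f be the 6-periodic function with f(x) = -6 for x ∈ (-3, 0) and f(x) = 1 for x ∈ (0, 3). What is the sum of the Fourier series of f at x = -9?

-5/2

x = -9 differs from x = -3 by -1 full period(s), and the series is 6-periodic.
At x = -3 the one-sided limits are f(-3^-) = 1 and f(-3^+) = -6.
By Dirichlet's theorem the series converges to their average, [(1) + (-6)]/2 = -5/2.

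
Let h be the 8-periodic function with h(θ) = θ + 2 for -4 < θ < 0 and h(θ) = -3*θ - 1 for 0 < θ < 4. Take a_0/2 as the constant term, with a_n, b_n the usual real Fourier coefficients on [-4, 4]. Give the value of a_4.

a_4 = 1/4 ∫_{-4}^{4} h(θ) cos(pi*θ) dθ.
Split the integral at the breakpoints.
Integrating by parts (boundary term plus one more integral), an antiderivative of (θ + 2) cos(pi*θ) is θ*sin(pi*θ)/pi + 2*sin(pi*θ)/pi + cos(pi*θ)/pi**2; evaluating from -4 to 0: ∫_{-4}^{0} (θ + 2) cos(pi*θ) dθ = (pi**(-2)) - (pi**(-2)) = 0.
Integrating by parts (boundary term plus one more integral), an antiderivative of (-3*θ - 1) cos(pi*θ) is -3*θ*sin(pi*θ)/pi - sin(pi*θ)/pi - 3*cos(pi*θ)/pi**2; evaluating from 0 to 4: ∫_{0}^{4} (-3*θ - 1) cos(pi*θ) dθ = (-3/pi**2) - (-3/pi**2) = 0.
Summing the pieces and multiplying by (1/4) gives a_4 = 0.

0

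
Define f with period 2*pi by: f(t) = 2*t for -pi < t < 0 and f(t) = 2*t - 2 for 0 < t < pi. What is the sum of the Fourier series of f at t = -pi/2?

-pi

f is continuous at t = -pi/2 with value -pi, so the series converges to -pi there.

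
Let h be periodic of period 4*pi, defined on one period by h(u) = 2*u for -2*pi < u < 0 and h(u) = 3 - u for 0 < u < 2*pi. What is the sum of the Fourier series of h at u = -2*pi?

u = -2*pi differs from u = 2*pi by -1 full period(s), and the series is 4*pi-periodic.
At u = 2*pi the one-sided limits are h(2*pi^-) = 3 - 2*pi and h(2*pi^+) = -4*pi.
By Dirichlet's theorem the series converges to their average, [(3 - 2*pi) + (-4*pi)]/2 = 3/2 - 3*pi.

3/2 - 3*pi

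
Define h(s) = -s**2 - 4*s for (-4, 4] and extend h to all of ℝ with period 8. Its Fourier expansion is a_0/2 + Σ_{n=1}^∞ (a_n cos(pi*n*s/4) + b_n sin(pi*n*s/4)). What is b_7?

b_7 = 1/4 ∫_{-4}^{4} h(s) sin(7*pi*s/4) ds.
Integrating by parts twice (tabular method), an antiderivative of (-s**2 - 4*s) sin(7*pi*s/4) is 4*s**2*cos(7*pi*s/4)/(7*pi) - 32*s*sin(7*pi*s/4)/(49*pi**2) + 16*s*cos(7*pi*s/4)/(7*pi) - 64*sin(7*pi*s/4)/(49*pi**2) - 128*cos(7*pi*s/4)/(343*pi**3); evaluating from -4 to 4: ∫_{-4}^{4} (-s**2 - 4*s) sin(7*pi*s/4) ds = (128*(1 - 49*pi**2)/(343*pi**3)) - (128/(343*pi**3)) = -128/(7*pi).
Hence b_7 = (1/4)·(-128/(7*pi)) = -32/(7*pi).

-32/(7*pi)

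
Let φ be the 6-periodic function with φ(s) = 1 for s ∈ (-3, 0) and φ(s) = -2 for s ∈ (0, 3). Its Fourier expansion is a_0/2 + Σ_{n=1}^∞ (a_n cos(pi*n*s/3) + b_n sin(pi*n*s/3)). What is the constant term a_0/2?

-1/2

a_0 = 1/3 ∫_{-3}^{3} φ(s) ds = 1/3 · (-3) = -1.
So the constant term a_0/2 = -1/2.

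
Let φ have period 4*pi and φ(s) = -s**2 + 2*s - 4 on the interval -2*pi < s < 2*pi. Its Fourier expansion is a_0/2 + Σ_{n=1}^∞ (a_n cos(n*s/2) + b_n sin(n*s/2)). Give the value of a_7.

a_7 = (1/(2*pi)) ∫_{-2*pi}^{2*pi} φ(s) cos(7*s/2) ds.
Integrating by parts twice (tabular method), an antiderivative of (-s**2 + 2*s - 4) cos(7*s/2) is -2*s**2*sin(7*s/2)/7 + 4*s*sin(7*s/2)/7 - 8*s*cos(7*s/2)/49 - 376*sin(7*s/2)/343 + 8*cos(7*s/2)/49; evaluating from -2*pi to 2*pi: ∫_{-2*pi}^{2*pi} (-s**2 + 2*s - 4) cos(7*s/2) ds = (-8/49 + 16*pi/49) - (-16*pi/49 - 8/49) = 32*pi/49.
Hence a_7 = (1/(2*pi))·(32*pi/49) = 16/49.

16/49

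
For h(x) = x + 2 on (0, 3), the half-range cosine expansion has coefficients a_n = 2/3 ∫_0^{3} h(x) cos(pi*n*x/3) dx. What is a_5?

-12/(25*pi**2)

a_5 = 2/3 ∫_0^{3} (x + 2) cos(5*pi*x/3) dx.
Integrating by parts (boundary term plus one more integral), an antiderivative of (x + 2) cos(5*pi*x/3) is 3*x*sin(5*pi*x/3)/(5*pi) + 6*sin(5*pi*x/3)/(5*pi) + 9*cos(5*pi*x/3)/(25*pi**2); evaluating from 0 to 3: ∫_{0}^{3} (x + 2) cos(5*pi*x/3) dx = (-9/(25*pi**2)) - (9/(25*pi**2)) = -18/(25*pi**2).
Hence a_5 = (2/3)·(-18/(25*pi**2)) = -12/(25*pi**2).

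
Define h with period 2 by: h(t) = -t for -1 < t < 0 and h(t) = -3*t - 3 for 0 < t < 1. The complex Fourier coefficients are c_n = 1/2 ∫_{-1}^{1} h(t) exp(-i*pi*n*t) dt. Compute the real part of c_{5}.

2/(25*pi**2)

Since h is real-valued, Re(c_{5}) = 1/2 ∫_{-1}^{1} h(t) cos(5*pi*t) dt = a_{5}/2.
Split the integral at the breakpoints.
Integrating by parts (boundary term plus one more integral), an antiderivative of (-t) cos(5*pi*t) is -t*sin(5*pi*t)/(5*pi) - cos(5*pi*t)/(25*pi**2); evaluating from -1 to 0: ∫_{-1}^{0} (-t) cos(5*pi*t) dt = (-1/(25*pi**2)) - (1/(25*pi**2)) = -2/(25*pi**2).
Integrating by parts (boundary term plus one more integral), an antiderivative of (-3*t - 3) cos(5*pi*t) is -3*t*sin(5*pi*t)/(5*pi) - 3*sin(5*pi*t)/(5*pi) - 3*cos(5*pi*t)/(25*pi**2); evaluating from 0 to 1: ∫_{0}^{1} (-3*t - 3) cos(5*pi*t) dt = (3/(25*pi**2)) - (-3/(25*pi**2)) = 6/(25*pi**2).
So ∫_{-1}^{1} h(t) cos(5*pi*t) dt = 4/(25*pi**2).
Hence Re(c_{5}) = (1/2)·(4/(25*pi**2)) = 2/(25*pi**2).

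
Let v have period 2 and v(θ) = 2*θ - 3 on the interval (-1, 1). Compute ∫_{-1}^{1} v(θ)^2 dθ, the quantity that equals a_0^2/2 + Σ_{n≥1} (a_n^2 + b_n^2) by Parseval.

62/3

∫_{-1}^{1} v(θ)^2 dθ = 62/3.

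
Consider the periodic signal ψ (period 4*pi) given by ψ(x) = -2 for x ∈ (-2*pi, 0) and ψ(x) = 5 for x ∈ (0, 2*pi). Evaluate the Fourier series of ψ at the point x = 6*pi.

x = 6*pi differs from x = 2*pi by 1 full period(s), and the series is 4*pi-periodic.
At x = 2*pi the one-sided limits are ψ(2*pi^-) = 5 and ψ(2*pi^+) = -2.
By Dirichlet's theorem the series converges to their average, [(5) + (-2)]/2 = 3/2.

3/2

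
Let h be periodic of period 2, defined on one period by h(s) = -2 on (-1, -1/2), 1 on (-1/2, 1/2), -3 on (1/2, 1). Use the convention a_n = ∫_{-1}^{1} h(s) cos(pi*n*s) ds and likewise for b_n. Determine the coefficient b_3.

b_3 = ∫_{-1}^{1} h(s) sin(3*pi*s) ds.
Split the integral at the breakpoints.
Directly, an antiderivative of (-2) sin(3*pi*s) is 2*cos(3*pi*s)/(3*pi); evaluating from -1 to -1/2: ∫_{-1}^{-1/2} (-2) sin(3*pi*s) ds = (0) - (-2/(3*pi)) = 2/(3*pi).
Directly, an antiderivative of (1) sin(3*pi*s) is -cos(3*pi*s)/(3*pi); evaluating from -1/2 to 1/2: ∫_{-1/2}^{1/2} (1) sin(3*pi*s) ds = (0) - (0) = 0.
Directly, an antiderivative of (-3) sin(3*pi*s) is cos(3*pi*s)/pi; evaluating from 1/2 to 1: ∫_{1/2}^{1} (-3) sin(3*pi*s) ds = (-1/pi) - (0) = -1/pi.
Summing the pieces gives b_3 = -1/(3*pi).

-1/(3*pi)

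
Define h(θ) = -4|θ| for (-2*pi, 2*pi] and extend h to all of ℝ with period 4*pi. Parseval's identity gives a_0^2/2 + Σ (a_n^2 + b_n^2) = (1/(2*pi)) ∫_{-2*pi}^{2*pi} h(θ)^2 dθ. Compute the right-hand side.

128*pi**2/3

(1/(2*pi)) ∫_{-2*pi}^{2*pi} h(θ)^2 dθ = (1/(2*pi)) · (256*pi**3/3) = 128*pi**2/3.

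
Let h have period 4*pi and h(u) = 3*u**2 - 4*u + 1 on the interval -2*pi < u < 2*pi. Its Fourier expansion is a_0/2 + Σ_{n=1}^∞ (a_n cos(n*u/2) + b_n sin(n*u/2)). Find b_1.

-16

b_1 = (1/(2*pi)) ∫_{-2*pi}^{2*pi} h(u) sin(u/2) du.
Integrating by parts twice (tabular method), an antiderivative of (3*u**2 - 4*u + 1) sin(u/2) is -6*u**2*cos(u/2) + 24*u*sin(u/2) + 8*u*cos(u/2) - 16*sin(u/2) + 46*cos(u/2); evaluating from -2*pi to 2*pi: ∫_{-2*pi}^{2*pi} (3*u**2 - 4*u + 1) sin(u/2) du = (-16*pi - 46 + 24*pi**2) - (-46 + 16*pi + 24*pi**2) = -32*pi.
Hence b_1 = (1/(2*pi))·(-32*pi) = -16.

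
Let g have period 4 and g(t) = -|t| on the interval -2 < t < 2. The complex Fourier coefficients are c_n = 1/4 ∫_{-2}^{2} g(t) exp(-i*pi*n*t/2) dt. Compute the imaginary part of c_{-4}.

0

Since g is real-valued, Im(c_{-4}) = -1/4 ∫_{-2}^{2} g(t) sin(-2*pi*t) dt = b_{4}/2.
(g is even, so the integrand is odd over a symmetric interval and the integral vanishes.)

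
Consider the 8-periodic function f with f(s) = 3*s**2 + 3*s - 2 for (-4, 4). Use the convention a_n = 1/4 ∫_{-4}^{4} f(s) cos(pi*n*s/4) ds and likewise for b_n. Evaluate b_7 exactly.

24/(7*pi)

b_7 = 1/4 ∫_{-4}^{4} f(s) sin(7*pi*s/4) ds.
Integrating by parts twice (tabular method), an antiderivative of (3*s**2 + 3*s - 2) sin(7*pi*s/4) is -12*s**2*cos(7*pi*s/4)/(7*pi) + 96*s*sin(7*pi*s/4)/(49*pi**2) - 12*s*cos(7*pi*s/4)/(7*pi) + 48*sin(7*pi*s/4)/(49*pi**2) + 384*cos(7*pi*s/4)/(343*pi**3) + 8*cos(7*pi*s/4)/(7*pi); evaluating from -4 to 4: ∫_{-4}^{4} (3*s**2 + 3*s - 2) sin(7*pi*s/4) ds = (8*(-48 + 1421*pi**2)/(343*pi**3)) - (8*(-48 + 833*pi**2)/(343*pi**3)) = 96/(7*pi).
Hence b_7 = (1/4)·(96/(7*pi)) = 24/(7*pi).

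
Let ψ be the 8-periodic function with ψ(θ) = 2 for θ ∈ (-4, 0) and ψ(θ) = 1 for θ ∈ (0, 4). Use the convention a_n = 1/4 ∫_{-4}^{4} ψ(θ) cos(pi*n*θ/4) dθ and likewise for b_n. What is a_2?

a_2 = 1/4 ∫_{-4}^{4} ψ(θ) cos(pi*θ/2) dθ.
Split the integral at the breakpoints.
Directly, an antiderivative of (2) cos(pi*θ/2) is 4*sin(pi*θ/2)/pi; evaluating from -4 to 0: ∫_{-4}^{0} (2) cos(pi*θ/2) dθ = (0) - (0) = 0.
Directly, an antiderivative of (1) cos(pi*θ/2) is 2*sin(pi*θ/2)/pi; evaluating from 0 to 4: ∫_{0}^{4} (1) cos(pi*θ/2) dθ = (0) - (0) = 0.
Summing the pieces and multiplying by (1/4) gives a_2 = 0.

0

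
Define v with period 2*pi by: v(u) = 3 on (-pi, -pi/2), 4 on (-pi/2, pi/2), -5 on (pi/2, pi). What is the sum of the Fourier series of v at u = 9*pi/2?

u = 9*pi/2 differs from u = pi/2 by 2 full period(s), and the series is 2*pi-periodic.
At u = pi/2 the one-sided limits are v(pi/2^-) = 4 and v(pi/2^+) = -5.
By Dirichlet's theorem the series converges to their average, [(4) + (-5)]/2 = -1/2.

-1/2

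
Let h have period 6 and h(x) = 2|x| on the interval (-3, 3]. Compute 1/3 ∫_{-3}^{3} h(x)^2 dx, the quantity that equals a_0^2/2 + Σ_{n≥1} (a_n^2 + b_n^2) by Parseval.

1/3 ∫_{-3}^{3} h(x)^2 dx = 1/3 · (72) = 24.

24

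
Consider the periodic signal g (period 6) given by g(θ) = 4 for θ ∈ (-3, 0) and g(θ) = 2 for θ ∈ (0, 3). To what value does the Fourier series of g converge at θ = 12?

3

θ = 12 differs from θ = 0 by 2 full period(s), and the series is 6-periodic.
At θ = 0 the one-sided limits are g(0^-) = 4 and g(0^+) = 2.
By Dirichlet's theorem the series converges to their average, [(4) + (2)]/2 = 3.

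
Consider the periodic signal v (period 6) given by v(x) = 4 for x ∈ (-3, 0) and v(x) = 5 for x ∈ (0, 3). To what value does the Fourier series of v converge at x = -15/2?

4

x = -15/2 differs from x = -3/2 by -1 full period(s), and the series is 6-periodic.
v is continuous at x = -3/2 with value 4, so the series converges to 4 there.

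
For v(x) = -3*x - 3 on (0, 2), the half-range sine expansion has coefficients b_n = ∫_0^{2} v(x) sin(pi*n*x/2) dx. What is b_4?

3/pi

b_4 = ∫_0^{2} (-3*x - 3) sin(2*pi*x) dx.
Integrating by parts (boundary term plus one more integral), an antiderivative of (-3*x - 3) sin(2*pi*x) is 3*x*cos(2*pi*x)/(2*pi) - 3*sin(2*pi*x)/(4*pi**2) + 3*cos(2*pi*x)/(2*pi); evaluating from 0 to 2: ∫_{0}^{2} (-3*x - 3) sin(2*pi*x) dx = (9/(2*pi)) - (3/(2*pi)) = 3/pi.
Hence b_4 = 3/pi.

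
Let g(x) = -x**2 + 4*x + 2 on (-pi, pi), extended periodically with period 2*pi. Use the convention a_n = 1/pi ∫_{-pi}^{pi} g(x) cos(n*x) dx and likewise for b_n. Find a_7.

4/49

a_7 = 1/pi ∫_{-pi}^{pi} g(x) cos(7*x) dx.
Integrating by parts twice (tabular method), an antiderivative of (-x**2 + 4*x + 2) cos(7*x) is -x**2*sin(7*x)/7 + 4*x*sin(7*x)/7 - 2*x*cos(7*x)/49 + 100*sin(7*x)/343 + 4*cos(7*x)/49; evaluating from -pi to pi: ∫_{-pi}^{pi} (-x**2 + 4*x + 2) cos(7*x) dx = (-4/49 + 2*pi/49) - (-2*pi/49 - 4/49) = 4*pi/49.
Hence a_7 = (1/pi)·(4*pi/49) = 4/49.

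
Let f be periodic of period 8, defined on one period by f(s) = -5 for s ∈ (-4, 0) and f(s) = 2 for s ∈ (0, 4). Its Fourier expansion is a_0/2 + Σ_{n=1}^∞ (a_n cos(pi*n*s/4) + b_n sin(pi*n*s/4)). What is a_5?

0

a_5 = 1/4 ∫_{-4}^{4} f(s) cos(5*pi*s/4) ds.
Split the integral at the breakpoints.
Directly, an antiderivative of (-5) cos(5*pi*s/4) is -4*sin(5*pi*s/4)/pi; evaluating from -4 to 0: ∫_{-4}^{0} (-5) cos(5*pi*s/4) ds = (0) - (0) = 0.
Directly, an antiderivative of (2) cos(5*pi*s/4) is 8*sin(5*pi*s/4)/(5*pi); evaluating from 0 to 4: ∫_{0}^{4} (2) cos(5*pi*s/4) ds = (0) - (0) = 0.
Summing the pieces and multiplying by (1/4) gives a_5 = 0.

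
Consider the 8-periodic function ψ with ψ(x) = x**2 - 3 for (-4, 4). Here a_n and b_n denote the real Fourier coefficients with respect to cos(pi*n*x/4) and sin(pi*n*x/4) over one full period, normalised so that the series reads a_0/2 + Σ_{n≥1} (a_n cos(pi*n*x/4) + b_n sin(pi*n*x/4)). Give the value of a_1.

-64/pi**2

a_1 = 1/4 ∫_{-4}^{4} ψ(x) cos(pi*x/4) dx.
ψ is even and cos(pi*x/4) is even, so the integrand is even and a_1 = 1/2 ∫_0^{4} ψ(x) cos(pi*x/4) dx.
Integrating by parts twice (tabular method), an antiderivative of (x**2 - 3) cos(pi*x/4) is 4*x**2*sin(pi*x/4)/pi + 32*x*cos(pi*x/4)/pi**2 - 128*sin(pi*x/4)/pi**3 - 12*sin(pi*x/4)/pi; evaluating from 0 to 4: ∫_{0}^{4} (x**2 - 3) cos(pi*x/4) dx = (-128/pi**2) - (0) = -128/pi**2.
Hence a_1 = (1/2)·(-128/pi**2) = -64/pi**2.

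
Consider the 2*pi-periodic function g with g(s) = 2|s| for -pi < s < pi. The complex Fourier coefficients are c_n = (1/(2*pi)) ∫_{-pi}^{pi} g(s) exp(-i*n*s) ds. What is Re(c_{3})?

-4/(9*pi)

Since g is real-valued, Re(c_{3}) = (1/(2*pi)) ∫_{-pi}^{pi} g(s) cos(3*s) ds = a_{3}/2.
g is even and cos(3*s) is even, so the integrand is even: ∫_{-pi}^{pi} g(s) cos(3*s) ds = 2∫_0^{pi} g(s) cos(3*s) ds.
Integrating by parts (boundary term plus one more integral), an antiderivative of (2*s) cos(3*s) is 2*s*sin(3*s)/3 + 2*cos(3*s)/9; evaluating from 0 to pi: ∫_{0}^{pi} (2*s) cos(3*s) ds = (-2/9) - (2/9) = -4/9.
So ∫_{-pi}^{pi} g(s) cos(3*s) ds = -8/9.
Hence Re(c_{3}) = (1/(2*pi))·(-8/9) = -4/(9*pi).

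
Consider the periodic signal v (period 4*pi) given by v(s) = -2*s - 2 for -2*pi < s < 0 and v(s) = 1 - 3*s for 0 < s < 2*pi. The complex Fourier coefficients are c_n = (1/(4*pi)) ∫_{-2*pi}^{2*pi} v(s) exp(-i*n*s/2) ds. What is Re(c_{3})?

2/(9*pi)

Since v is real-valued, Re(c_{3}) = (1/(4*pi)) ∫_{-2*pi}^{2*pi} v(s) cos(3*s/2) ds = a_{3}/2.
Split the integral at the breakpoints.
Integrating by parts (boundary term plus one more integral), an antiderivative of (-2*s - 2) cos(3*s/2) is -4*s*sin(3*s/2)/3 - 4*sin(3*s/2)/3 - 8*cos(3*s/2)/9; evaluating from -2*pi to 0: ∫_{-2*pi}^{0} (-2*s - 2) cos(3*s/2) ds = (-8/9) - (8/9) = -16/9.
Integrating by parts (boundary term plus one more integral), an antiderivative of (1 - 3*s) cos(3*s/2) is -2*s*sin(3*s/2) + 2*sin(3*s/2)/3 - 4*cos(3*s/2)/3; evaluating from 0 to 2*pi: ∫_{0}^{2*pi} (1 - 3*s) cos(3*s/2) ds = (4/3) - (-4/3) = 8/3.
So ∫_{-2*pi}^{2*pi} v(s) cos(3*s/2) ds = 8/9.
Hence Re(c_{3}) = (1/(4*pi))·(8/9) = 2/(9*pi).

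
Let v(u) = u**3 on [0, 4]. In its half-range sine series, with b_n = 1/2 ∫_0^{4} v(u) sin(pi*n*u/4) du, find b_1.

b_1 = 1/2 ∫_0^{4} (u**3) sin(pi*u/4) du.
Integrating by parts three times (tabular method), an antiderivative of (u**3) sin(pi*u/4) is -4*u**3*cos(pi*u/4)/pi + 48*u**2*sin(pi*u/4)/pi**2 + 384*u*cos(pi*u/4)/pi**3 - 1536*sin(pi*u/4)/pi**4; evaluating from 0 to 4: ∫_{0}^{4} (u**3) sin(pi*u/4) du = (-1536/pi**3 + 256/pi) - (0) = -1536/pi**3 + 256/pi.
Hence b_1 = (1/2)·(-1536/pi**3 + 256/pi) = -768/pi**3 + 128/pi.

-768/pi**3 + 128/pi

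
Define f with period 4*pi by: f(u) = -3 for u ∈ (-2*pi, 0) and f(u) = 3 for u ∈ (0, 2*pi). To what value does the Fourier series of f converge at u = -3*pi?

u = -3*pi differs from u = pi by -1 full period(s), and the series is 4*pi-periodic.
f is continuous at u = pi with value 3, so the series converges to 3 there.

3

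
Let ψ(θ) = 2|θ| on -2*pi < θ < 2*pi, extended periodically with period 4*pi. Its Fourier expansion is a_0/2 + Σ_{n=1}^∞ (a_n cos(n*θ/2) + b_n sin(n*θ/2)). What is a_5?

a_5 = (1/(2*pi)) ∫_{-2*pi}^{2*pi} ψ(θ) cos(5*θ/2) dθ.
ψ is even and cos(5*θ/2) is even, so the integrand is even and a_5 = 1/pi ∫_0^{2*pi} ψ(θ) cos(5*θ/2) dθ.
Integrating by parts (boundary term plus one more integral), an antiderivative of (2*θ) cos(5*θ/2) is 4*θ*sin(5*θ/2)/5 + 8*cos(5*θ/2)/25; evaluating from 0 to 2*pi: ∫_{0}^{2*pi} (2*θ) cos(5*θ/2) dθ = (-8/25) - (8/25) = -16/25.
Hence a_5 = (1/pi)·(-16/25) = -16/(25*pi).

-16/(25*pi)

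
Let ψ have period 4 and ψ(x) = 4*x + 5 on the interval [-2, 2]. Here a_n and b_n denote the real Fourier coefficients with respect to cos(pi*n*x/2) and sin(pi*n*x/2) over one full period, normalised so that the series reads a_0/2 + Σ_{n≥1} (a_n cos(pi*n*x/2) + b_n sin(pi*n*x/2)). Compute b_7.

16/(7*pi)

b_7 = 1/2 ∫_{-2}^{2} ψ(x) sin(7*pi*x/2) dx.
Integrating by parts (boundary term plus one more integral), an antiderivative of (4*x + 5) sin(7*pi*x/2) is -8*x*cos(7*pi*x/2)/(7*pi) + 16*sin(7*pi*x/2)/(49*pi**2) - 10*cos(7*pi*x/2)/(7*pi); evaluating from -2 to 2: ∫_{-2}^{2} (4*x + 5) sin(7*pi*x/2) dx = (26/(7*pi)) - (-6/(7*pi)) = 32/(7*pi).
Hence b_7 = (1/2)·(32/(7*pi)) = 16/(7*pi).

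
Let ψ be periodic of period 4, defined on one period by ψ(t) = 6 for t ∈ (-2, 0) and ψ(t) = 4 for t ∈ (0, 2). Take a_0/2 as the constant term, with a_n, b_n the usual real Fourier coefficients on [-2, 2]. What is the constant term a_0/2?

5

a_0 = 1/2 ∫_{-2}^{2} ψ(t) dt = 1/2 · (20) = 10.
So the constant term a_0/2 = 5.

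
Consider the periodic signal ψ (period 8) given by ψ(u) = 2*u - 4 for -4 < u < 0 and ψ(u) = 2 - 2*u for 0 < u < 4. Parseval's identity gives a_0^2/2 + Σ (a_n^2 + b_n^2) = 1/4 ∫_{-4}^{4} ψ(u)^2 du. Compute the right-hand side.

236/3

1/4 ∫_{-4}^{4} ψ(u)^2 du = 1/4 · (944/3) = 236/3.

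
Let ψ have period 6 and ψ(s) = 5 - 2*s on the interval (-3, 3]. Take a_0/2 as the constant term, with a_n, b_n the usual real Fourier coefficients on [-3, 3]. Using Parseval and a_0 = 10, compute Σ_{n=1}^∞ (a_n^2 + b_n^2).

24

Parseval: a_0^2/2 + Σ_{n≥1} (a_n^2+b_n^2) = 1/3 ∫_{-3}^{3} ψ(s)^2 ds = 74.
Subtract a_0^2/2 = 50: Σ (a_n^2+b_n^2) = 24.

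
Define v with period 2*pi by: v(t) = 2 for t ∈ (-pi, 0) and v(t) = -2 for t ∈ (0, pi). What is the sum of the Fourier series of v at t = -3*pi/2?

-2

t = -3*pi/2 differs from t = pi/2 by -1 full period(s), and the series is 2*pi-periodic.
v is continuous at t = pi/2 with value -2, so the series converges to -2 there.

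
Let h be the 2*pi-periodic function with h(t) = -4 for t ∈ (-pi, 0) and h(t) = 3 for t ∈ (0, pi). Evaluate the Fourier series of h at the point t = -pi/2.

-4

h is continuous at t = -pi/2 with value -4, so the series converges to -4 there.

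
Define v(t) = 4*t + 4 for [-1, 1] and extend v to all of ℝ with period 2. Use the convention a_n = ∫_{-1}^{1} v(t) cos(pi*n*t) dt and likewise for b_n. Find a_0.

a_0 = ∫_{-1}^{1} v(t) dt = 8.

8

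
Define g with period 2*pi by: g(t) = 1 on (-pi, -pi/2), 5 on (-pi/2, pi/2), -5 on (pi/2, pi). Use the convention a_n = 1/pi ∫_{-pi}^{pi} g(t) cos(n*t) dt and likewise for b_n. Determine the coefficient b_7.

b_7 = 1/pi ∫_{-pi}^{pi} g(t) sin(7*t) dt.
Split the integral at the breakpoints.
Directly, an antiderivative of (1) sin(7*t) is -cos(7*t)/7; evaluating from -pi to -pi/2: ∫_{-pi}^{-pi/2} (1) sin(7*t) dt = (0) - (1/7) = -1/7.
Directly, an antiderivative of (5) sin(7*t) is -5*cos(7*t)/7; evaluating from -pi/2 to pi/2: ∫_{-pi/2}^{pi/2} (5) sin(7*t) dt = (0) - (0) = 0.
Directly, an antiderivative of (-5) sin(7*t) is 5*cos(7*t)/7; evaluating from pi/2 to pi: ∫_{pi/2}^{pi} (-5) sin(7*t) dt = (-5/7) - (0) = -5/7.
Summing the pieces and multiplying by (1/pi) gives b_7 = -6/(7*pi).

-6/(7*pi)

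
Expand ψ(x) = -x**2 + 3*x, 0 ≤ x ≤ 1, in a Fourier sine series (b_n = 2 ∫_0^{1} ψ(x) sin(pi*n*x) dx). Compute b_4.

b_4 = 2 ∫_0^{1} (-x**2 + 3*x) sin(4*pi*x) dx.
Integrating by parts twice (tabular method), an antiderivative of (-x**2 + 3*x) sin(4*pi*x) is x**2*cos(4*pi*x)/(4*pi) - x*sin(4*pi*x)/(8*pi**2) - 3*x*cos(4*pi*x)/(4*pi) + 3*sin(4*pi*x)/(16*pi**2) - cos(4*pi*x)/(32*pi**3); evaluating from 0 to 1: ∫_{0}^{1} (-x**2 + 3*x) sin(4*pi*x) dx = ((-16*pi**2 - 1)/(32*pi**3)) - (-1/(32*pi**3)) = -1/(2*pi).
Hence b_4 = 2·(-1/(2*pi)) = -1/pi.

-1/pi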